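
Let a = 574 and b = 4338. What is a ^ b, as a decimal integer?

4812

574 = 0001000111110
4338 = 1000011110010
XOR → 1001011001100 = 4812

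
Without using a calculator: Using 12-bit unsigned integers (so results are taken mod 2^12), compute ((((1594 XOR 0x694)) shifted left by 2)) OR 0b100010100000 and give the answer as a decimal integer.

2744

1594 = 011000111010
0x694 = 011010010100
→ XOR → 000010101110 = 174
→ shifted left by 2 (mod 2^12) → 001010111000 = 696
0b100010100000 = 100010100000
→ OR → 101010111000 = 2744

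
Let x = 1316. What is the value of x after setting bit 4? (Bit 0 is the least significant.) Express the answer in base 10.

1332

x = 10100100100
bit 4 is currently 0; set it via x | (1 << 4) = x | 16
→ 10100110100 = 1332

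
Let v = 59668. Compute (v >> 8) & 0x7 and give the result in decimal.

1

v = 1110100100010100
Shift right by 8: 11101001
Mask low 3 bits: 001 = 1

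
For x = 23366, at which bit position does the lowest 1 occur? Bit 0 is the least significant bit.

23366 = 101101101000110
Trailing zeros: 1, so the lowest set bit is bit 1 (value 2).

1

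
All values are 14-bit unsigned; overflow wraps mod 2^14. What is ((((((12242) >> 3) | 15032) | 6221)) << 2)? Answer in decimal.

16380

12242 = 10111111010010
→ >> 3 → 00010111111010 = 1530
15032 = 11101010111000
→ | → 11111111111010 = 16378
6221 = 01100001001101
→ | → 11111111111111 = 16383
→ << 2 (mod 2^14) → 11111111111100 = 16380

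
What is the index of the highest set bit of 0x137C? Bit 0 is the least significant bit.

12

0x137C = 1001101111100
The topmost 1 is at position 12 (since 2^12 = 4096 ≤ 4988 < 8192).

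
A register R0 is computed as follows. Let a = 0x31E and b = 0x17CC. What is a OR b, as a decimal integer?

6110

0x31E = 0001100011110
0x17CC = 1011111001100
 OR → 1011111011110 = 6110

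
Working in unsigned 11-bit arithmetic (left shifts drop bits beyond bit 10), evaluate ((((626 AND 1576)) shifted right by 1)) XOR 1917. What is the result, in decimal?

626 = 01001110010
1576 = 11000101000
→ AND → 01000100000 = 544
→ shifted right by 1 → 00100010000 = 272
1917 = 11101111101
→ XOR → 11001101101 = 1645

1645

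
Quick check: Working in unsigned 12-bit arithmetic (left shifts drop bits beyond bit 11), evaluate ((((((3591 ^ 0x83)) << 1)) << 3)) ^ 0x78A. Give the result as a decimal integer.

4042

3591 = 111000000111
0x83 = 000010000011
→ ^ → 111010000100 = 3716
→ << 1 (mod 2^12) → 110100001000 = 3336
→ << 3 (mod 2^12) → 100001000000 = 2112
0x78A = 011110001010
→ ^ → 111111001010 = 4042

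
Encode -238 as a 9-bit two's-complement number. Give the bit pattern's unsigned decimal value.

238 in 9 bits: 011101110
Invert: 100010001
Add 1:  100010010 = 274
(Check: 2^9 - 238 = 512 - 238 = 274.)

274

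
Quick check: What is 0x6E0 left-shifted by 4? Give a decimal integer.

0x6E0 = 000011011100000
shift left by 4 → 110111000000000 = 28160
(equivalently, 1760 × 2^4 = 1760 × 16)

28160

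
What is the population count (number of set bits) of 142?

142 = 10001110
Count the 1s: 1 + 1 + 1 + 1 = 4

4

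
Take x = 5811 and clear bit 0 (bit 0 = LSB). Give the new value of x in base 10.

x = 01011010110011
bit 0 is currently 1; clear it via x & ~(1 << 0) = x & ~1
→ 01011010110010 = 5810

5810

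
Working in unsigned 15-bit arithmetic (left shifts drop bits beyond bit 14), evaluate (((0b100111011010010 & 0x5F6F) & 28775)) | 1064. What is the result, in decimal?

0b100111011010010 = 100111011010010
0x5F6F = 101111101101111
→ & → 100111001000010 = 20034
28775 = 111000001100111
→ & → 100000001000010 = 16450
1064 = 000010000101000
→ | → 100010001101010 = 17514

17514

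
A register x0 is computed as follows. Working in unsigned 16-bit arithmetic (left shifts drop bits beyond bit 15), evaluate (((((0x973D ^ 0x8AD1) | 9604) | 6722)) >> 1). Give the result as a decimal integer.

0x973D = 1001011100111101
0x8AD1 = 1000101011010001
→ ^ → 0001110111101100 = 7660
9604 = 0010010110000100
→ | → 0011110111101100 = 15852
6722 = 0001101001000010
→ | → 0011111111101110 = 16366
→ >> 1 → 0001111111110111 = 8183

8183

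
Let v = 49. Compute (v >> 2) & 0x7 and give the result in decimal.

4

v = 0000110001
Shift right by 2: 00001100
Mask low 3 bits: 100 = 4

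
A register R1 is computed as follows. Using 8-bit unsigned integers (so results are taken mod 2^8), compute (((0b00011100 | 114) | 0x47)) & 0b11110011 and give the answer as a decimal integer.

0b00011100 = 00011100
114 = 01110010
→ | → 01111110 = 126
0x47 = 01000111
→ | → 01111111 = 127
0b11110011 = 11110011
→ & → 01110011 = 115

115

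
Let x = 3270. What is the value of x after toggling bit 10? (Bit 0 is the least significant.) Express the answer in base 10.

2246

x = 110011000110
bit 10 is currently 1; toggle it via x ^ (1 << 10) = x ^ 1024
→ 100011000110 = 2246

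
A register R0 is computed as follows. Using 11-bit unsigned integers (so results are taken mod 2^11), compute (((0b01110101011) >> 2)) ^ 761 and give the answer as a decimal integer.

531

0b01110101011 = 01110101011
→ >> 2 → 00011101010 = 234
761 = 01011111001
→ ^ → 01000010011 = 531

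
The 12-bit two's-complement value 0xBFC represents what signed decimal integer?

-1028

pattern = 101111111100 (MSB is 1 ⇒ negative)
Invert: 010000000011, add 1 → 010000000100 = 1028, so the value is -1028.
(Equivalently: 3068 - 2^12 = 3068 - 4096 = -1028.)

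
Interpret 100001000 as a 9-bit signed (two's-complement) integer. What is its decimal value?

pattern = 100001000 (MSB is 1 ⇒ negative)
Invert: 011110111, add 1 → 011111000 = 248, so the value is -248.
(Equivalently: 264 - 2^9 = 264 - 512 = -248.)

-248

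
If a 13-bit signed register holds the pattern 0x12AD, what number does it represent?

-3411

pattern = 1001010101101 (MSB is 1 ⇒ negative)
Invert: 0110101010010, add 1 → 0110101010011 = 3411, so the value is -3411.
(Equivalently: 4781 - 2^13 = 4781 - 8192 = -3411.)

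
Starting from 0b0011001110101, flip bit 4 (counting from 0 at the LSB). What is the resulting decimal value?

1637

x = 0011001110101
bit 4 is currently 1; toggle it via x ^ (1 << 4) = x ^ 16
→ 0011001100101 = 1637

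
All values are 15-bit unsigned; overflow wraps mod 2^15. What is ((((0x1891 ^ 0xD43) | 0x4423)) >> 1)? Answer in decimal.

0x1891 = 001100010010001
0xD43 = 000110101000011
→ ^ → 001010111010010 = 5586
0x4423 = 100010000100011
→ | → 101010111110011 = 22003
→ >> 1 → 010101011111001 = 11001

11001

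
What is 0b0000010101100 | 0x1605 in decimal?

a = 0000010101100
0x1605 = 1011000000101
 OR → 1011010101101 = 5805

5805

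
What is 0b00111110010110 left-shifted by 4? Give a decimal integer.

x = 0000111110010110
shift left by 4 → 1111100101100000 = 63840
(equivalently, 3990 × 2^4 = 3990 × 16)

63840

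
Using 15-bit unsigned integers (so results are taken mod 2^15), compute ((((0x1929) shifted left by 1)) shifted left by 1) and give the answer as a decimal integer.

25764

0x1929 = 001100100101001
→ shifted left by 1 (mod 2^15) → 011001001010010 = 12882
→ shifted left by 1 (mod 2^15) → 110010010100100 = 25764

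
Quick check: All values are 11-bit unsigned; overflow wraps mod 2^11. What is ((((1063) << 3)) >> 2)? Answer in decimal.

78

1063 = 10000100111
→ << 3 (mod 2^11) → 00100111000 = 312
→ >> 2 → 00001001110 = 78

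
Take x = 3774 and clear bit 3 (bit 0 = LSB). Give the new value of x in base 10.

3766

x = 111010111110
bit 3 is currently 1; clear it via x & ~(1 << 3) = x & ~8
→ 111010110110 = 3766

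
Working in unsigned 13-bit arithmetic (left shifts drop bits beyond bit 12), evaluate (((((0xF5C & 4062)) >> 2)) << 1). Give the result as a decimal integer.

0xF5C = 0111101011100
4062 = 0111111011110
→ & → 0111101011100 = 3932
→ >> 2 → 0001111010111 = 983
→ << 1 (mod 2^13) → 0011110101110 = 1966

1966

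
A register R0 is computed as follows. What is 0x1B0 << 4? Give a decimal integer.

6912

0x1B0 = 0000110110000
shift left by 4 → 1101100000000 = 6912
(equivalently, 432 × 2^4 = 432 × 16)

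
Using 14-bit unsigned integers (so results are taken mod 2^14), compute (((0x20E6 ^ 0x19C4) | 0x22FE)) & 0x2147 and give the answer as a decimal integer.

8518

0x20E6 = 10000011100110
0x19C4 = 01100111000100
→ ^ → 11100100100010 = 14626
0x22FE = 10001011111110
→ | → 11101111111110 = 15358
0x2147 = 10000101000111
→ & → 10000101000110 = 8518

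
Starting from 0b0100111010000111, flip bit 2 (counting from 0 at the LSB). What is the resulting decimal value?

x = 0100111010000111
bit 2 is currently 1; toggle it via x ^ (1 << 2) = x ^ 4
→ 0100111010000011 = 20099

20099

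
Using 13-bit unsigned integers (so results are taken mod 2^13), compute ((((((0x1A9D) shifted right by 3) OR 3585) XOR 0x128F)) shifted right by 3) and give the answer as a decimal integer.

0x1A9D = 1101010011101
→ shifted right by 3 → 0001101010011 = 851
3585 = 0111000000001
→ OR → 0111101010011 = 3923
0x128F = 1001010001111
→ XOR → 1110111011100 = 7644
→ shifted right by 3 → 0001110111011 = 955

955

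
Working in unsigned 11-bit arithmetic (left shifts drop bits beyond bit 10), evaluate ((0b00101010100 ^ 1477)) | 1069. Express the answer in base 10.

1213

0b00101010100 = 00101010100
1477 = 10111000101
→ ^ → 10010010001 = 1169
1069 = 10000101101
→ | → 10010111101 = 1213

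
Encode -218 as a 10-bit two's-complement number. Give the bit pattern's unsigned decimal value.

218 in 10 bits: 0011011010
Invert: 1100100101
Add 1:  1100100110 = 806
(Check: 2^10 - 218 = 1024 - 218 = 806.)

806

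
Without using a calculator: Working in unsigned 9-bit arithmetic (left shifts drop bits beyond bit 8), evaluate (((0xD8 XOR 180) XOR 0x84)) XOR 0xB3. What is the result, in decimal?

0xD8 = 011011000
180 = 010110100
→ XOR → 001101100 = 108
0x84 = 010000100
→ XOR → 011101000 = 232
0xB3 = 010110011
→ XOR → 001011011 = 91

91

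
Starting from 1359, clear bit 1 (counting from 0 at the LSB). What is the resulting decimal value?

x = 010101001111
bit 1 is currently 1; clear it via x & ~(1 << 1) = x & ~2
→ 010101001101 = 1357

1357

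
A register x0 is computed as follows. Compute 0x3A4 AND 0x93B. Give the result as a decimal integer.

288

0x3A4 = 001110100100
0x93B = 100100111011
AND → 000100100000 = 288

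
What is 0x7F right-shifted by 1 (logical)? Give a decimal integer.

0x7F = 1111111
shift right by 1 → 0111111 = 63
(equivalently, floor(127 / 2))

63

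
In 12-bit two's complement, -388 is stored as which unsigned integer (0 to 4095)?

3708

388 in 12 bits: 000110000100
Invert: 111001111011
Add 1:  111001111100 = 3708
(Check: 2^12 - 388 = 4096 - 388 = 3708.)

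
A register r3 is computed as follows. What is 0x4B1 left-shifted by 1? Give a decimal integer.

0x4B1 = 010010110001
shift left by 1 → 100101100010 = 2402
(equivalently, 1201 × 2^1 = 1201 × 2)

2402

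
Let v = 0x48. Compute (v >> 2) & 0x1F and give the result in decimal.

18

v = 01001000
Shift right by 2: 010010
Mask low 5 bits: 10010 = 18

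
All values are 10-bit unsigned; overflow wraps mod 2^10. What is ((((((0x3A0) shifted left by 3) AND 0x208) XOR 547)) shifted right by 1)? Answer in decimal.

0x3A0 = 1110100000
→ shifted left by 3 (mod 2^10) → 0100000000 = 256
0x208 = 1000001000
→ AND → 0000000000 = 0
547 = 1000100011
→ XOR → 1000100011 = 547
→ shifted right by 1 → 0100010001 = 273

273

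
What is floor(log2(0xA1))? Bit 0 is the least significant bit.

0xA1 = 10100001
The topmost 1 is at position 7 (since 2^7 = 128 ≤ 161 < 256).

7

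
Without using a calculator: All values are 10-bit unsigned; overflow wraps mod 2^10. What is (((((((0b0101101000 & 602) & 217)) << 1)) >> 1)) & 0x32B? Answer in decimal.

8

0b0101101000 = 0101101000
602 = 1001011010
→ & → 0001001000 = 72
217 = 0011011001
→ & → 0001001000 = 72
→ << 1 (mod 2^10) → 0010010000 = 144
→ >> 1 → 0001001000 = 72
0x32B = 1100101011
→ & → 0000001000 = 8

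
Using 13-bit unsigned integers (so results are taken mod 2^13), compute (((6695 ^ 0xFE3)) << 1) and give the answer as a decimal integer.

6695 = 1101000100111
0xFE3 = 0111111100011
→ ^ → 1010111000100 = 5572
→ << 1 (mod 2^13) → 0101110001000 = 2952

2952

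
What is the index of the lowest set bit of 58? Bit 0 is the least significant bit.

1

58 = 111010
Trailing zeros: 1, so the lowest set bit is bit 1 (value 2).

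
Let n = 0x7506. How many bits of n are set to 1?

7

0x7506 = 111010100000110
Count the 1s: 1 + 1 + 1 + 1 + 1 + 1 + 1 = 7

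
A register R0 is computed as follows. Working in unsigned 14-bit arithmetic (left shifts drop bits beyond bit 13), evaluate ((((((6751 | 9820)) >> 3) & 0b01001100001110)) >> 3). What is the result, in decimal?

6751 = 01101001011111
9820 = 10011001011100
→ | → 11111001011111 = 15967
→ >> 3 → 00011111001011 = 1995
0b01001100001110 = 01001100001110
→ & → 00001100001010 = 778
→ >> 3 → 00000001100001 = 97

97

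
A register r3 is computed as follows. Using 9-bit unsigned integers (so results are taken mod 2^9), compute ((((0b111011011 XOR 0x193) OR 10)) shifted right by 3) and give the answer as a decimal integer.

0b111011011 = 111011011
0x193 = 110010011
→ XOR → 001001000 = 72
10 = 000001010
→ OR → 001001010 = 74
→ shifted right by 3 → 000001001 = 9

9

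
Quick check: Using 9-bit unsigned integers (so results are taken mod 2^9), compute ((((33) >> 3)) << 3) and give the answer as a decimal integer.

33 = 000100001
→ >> 3 → 000000100 = 4
→ << 3 (mod 2^9) → 000100000 = 32

32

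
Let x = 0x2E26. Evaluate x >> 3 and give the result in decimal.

0x2E26 = 10111000100110
shift right by 3 → 00010111000100 = 1476
(equivalently, floor(11814 / 8))

1476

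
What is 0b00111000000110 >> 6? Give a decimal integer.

56

x = 111000000110
shift right by 6 → 000000111000 = 56
(equivalently, floor(3590 / 64))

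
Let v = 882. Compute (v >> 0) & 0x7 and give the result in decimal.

2

v = 01101110010
Shift right by 0: 01101110010
Mask low 3 bits: 010 = 2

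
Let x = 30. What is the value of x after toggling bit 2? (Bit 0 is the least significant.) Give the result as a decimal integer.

26

x = 000000000011110
bit 2 is currently 1; toggle it via x ^ (1 << 2) = x ^ 4
→ 000000000011010 = 26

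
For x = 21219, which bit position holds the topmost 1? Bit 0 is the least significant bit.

14

21219 = 101001011100011
The topmost 1 is at position 14 (since 2^14 = 16384 ≤ 21219 < 32768).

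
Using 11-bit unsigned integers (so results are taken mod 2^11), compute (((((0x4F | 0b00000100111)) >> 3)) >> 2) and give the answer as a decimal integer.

0x4F = 00001001111
0b00000100111 = 00000100111
→ | → 00001101111 = 111
→ >> 3 → 00000001101 = 13
→ >> 2 → 00000000011 = 3

3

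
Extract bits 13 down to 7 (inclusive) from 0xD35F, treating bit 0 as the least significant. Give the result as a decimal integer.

38

v = 1101001101011111
Shift right by 7: 110100110
Mask low 7 bits: 0100110 = 38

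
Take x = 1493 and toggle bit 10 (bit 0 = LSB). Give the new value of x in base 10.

x = 010111010101
bit 10 is currently 1; toggle it via x ^ (1 << 10) = x ^ 1024
→ 000111010101 = 469

469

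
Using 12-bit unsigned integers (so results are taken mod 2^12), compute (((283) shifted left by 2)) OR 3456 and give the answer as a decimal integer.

3564

283 = 000100011011
→ shifted left by 2 (mod 2^12) → 010001101100 = 1132
3456 = 110110000000
→ OR → 110111101100 = 3564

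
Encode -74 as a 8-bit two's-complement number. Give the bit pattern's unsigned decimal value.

182

74 in 8 bits: 01001010
Invert: 10110101
Add 1:  10110110 = 182
(Check: 2^8 - 74 = 256 - 74 = 182.)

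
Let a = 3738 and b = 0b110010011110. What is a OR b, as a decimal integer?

3738 = 111010011010
b = 110010011110
 OR → 111010011110 = 3742

3742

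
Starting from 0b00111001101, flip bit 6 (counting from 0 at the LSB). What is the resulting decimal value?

397

x = 00111001101
bit 6 is currently 1; toggle it via x ^ (1 << 6) = x ^ 64
→ 00110001101 = 397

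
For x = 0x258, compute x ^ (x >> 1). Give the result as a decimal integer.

884

x = 1001011000 = 600
x>>1 = 0100101100
XOR  = 1101110100 = 884
(x ^ (x >> 1) gives the standard binary-reflected Gray code of x.)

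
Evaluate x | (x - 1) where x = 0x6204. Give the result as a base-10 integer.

x = 110001000000100 = 25092
x - 1 = 110001000000011
OR    = 110001000000111 = 25095
(x | (x - 1) sets all bits below the lowest set bit.)

25095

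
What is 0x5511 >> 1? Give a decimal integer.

10888

0x5511 = 101010100010001
shift right by 1 → 010101010001000 = 10888
(equivalently, floor(21777 / 2))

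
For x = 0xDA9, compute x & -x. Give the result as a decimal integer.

1

x = 110110101001 = 3497
-x (two's complement) = …001001010111
AND   = 000000000001 = 1
(x & -x isolates the lowest set bit of x.)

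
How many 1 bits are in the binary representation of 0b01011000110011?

n = 1011000110011
Count the 1s: 1 + 1 + 1 + 1 + 1 + 1 + 1 = 7

7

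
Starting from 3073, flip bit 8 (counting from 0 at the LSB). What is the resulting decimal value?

3329

x = 110000000001
bit 8 is currently 0; toggle it via x ^ (1 << 8) = x ^ 256
→ 110100000001 = 3329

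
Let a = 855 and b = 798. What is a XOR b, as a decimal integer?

73

855 = 1101010111
798 = 1100011110
XOR → 0001001001 = 73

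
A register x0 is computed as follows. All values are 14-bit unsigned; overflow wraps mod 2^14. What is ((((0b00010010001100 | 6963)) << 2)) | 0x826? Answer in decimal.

0b00010010001100 = 00010010001100
6963 = 01101100110011
→ | → 01111110111111 = 8127
→ << 2 (mod 2^14) → 11111011111100 = 16124
0x826 = 00100000100110
→ | → 11111011111110 = 16126

16126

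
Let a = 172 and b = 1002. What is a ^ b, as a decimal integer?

838

172 = 0010101100
1002 = 1111101010
XOR → 1101000110 = 838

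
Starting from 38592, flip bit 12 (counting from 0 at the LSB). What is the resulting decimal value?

x = 1001011011000000
bit 12 is currently 1; toggle it via x ^ (1 << 12) = x ^ 4096
→ 1000011011000000 = 34496

34496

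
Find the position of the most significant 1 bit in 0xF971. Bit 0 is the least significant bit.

15

0xF971 = 1111100101110001
The topmost 1 is at position 15 (since 2^15 = 32768 ≤ 63857 < 65536).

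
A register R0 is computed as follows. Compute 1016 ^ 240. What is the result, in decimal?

1016 = 1111111000
240 = 0011110000
XOR → 1100001000 = 776

776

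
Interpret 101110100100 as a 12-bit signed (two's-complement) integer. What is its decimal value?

-1116

pattern = 101110100100 (MSB is 1 ⇒ negative)
Invert: 010001011011, add 1 → 010001011100 = 1116, so the value is -1116.
(Equivalently: 2980 - 2^12 = 2980 - 4096 = -1116.)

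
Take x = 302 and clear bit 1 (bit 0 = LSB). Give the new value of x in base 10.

x = 100101110
bit 1 is currently 1; clear it via x & ~(1 << 1) = x & ~2
→ 100101100 = 300

300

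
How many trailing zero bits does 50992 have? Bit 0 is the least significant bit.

50992 = 1100011100110000
Trailing zeros: 4, so the lowest set bit is bit 4 (value 16).

4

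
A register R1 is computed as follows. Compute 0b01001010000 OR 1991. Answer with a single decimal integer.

a = 01001010000
1991 = 11111000111
 OR → 11111010111 = 2007

2007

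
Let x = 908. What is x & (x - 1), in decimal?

904

x = 1110001100 = 908
x - 1 = 1110001011
AND   = 1110001000 = 904
(x & (x - 1) clears the lowest set bit of x.)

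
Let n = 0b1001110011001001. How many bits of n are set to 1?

8

n = 1001110011001001
Count the 1s: 1 + 1 + 1 + 1 + 1 + 1 + 1 + 1 = 8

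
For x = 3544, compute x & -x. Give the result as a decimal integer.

x = 110111011000 = 3544
-x (two's complement) = …001000101000
AND   = 000000001000 = 8
(x & -x isolates the lowest set bit of x.)

8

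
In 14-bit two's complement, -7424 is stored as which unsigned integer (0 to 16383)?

8960

7424 in 14 bits: 01110100000000
Invert: 10001011111111
Add 1:  10001100000000 = 8960
(Check: 2^14 - 7424 = 16384 - 7424 = 8960.)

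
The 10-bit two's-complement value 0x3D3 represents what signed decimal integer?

-45

pattern = 1111010011 (MSB is 1 ⇒ negative)
Invert: 0000101100, add 1 → 0000101101 = 45, so the value is -45.
(Equivalently: 979 - 2^10 = 979 - 1024 = -45.)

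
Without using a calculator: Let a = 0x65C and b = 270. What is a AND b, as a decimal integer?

0x65C = 11001011100
270 = 00100001110
AND → 00000001100 = 12

12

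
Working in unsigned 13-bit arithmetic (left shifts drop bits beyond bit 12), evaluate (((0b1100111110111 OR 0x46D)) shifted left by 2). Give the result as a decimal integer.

6140

0b1100111110111 = 1100111110111
0x46D = 0010001101101
→ OR → 1110111111111 = 7679
→ shifted left by 2 (mod 2^13) → 1011111111100 = 6140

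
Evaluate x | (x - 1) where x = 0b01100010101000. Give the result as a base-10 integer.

6319

x = 1100010101000 = 6312
x - 1 = 1100010100111
OR    = 1100010101111 = 6319
(x | (x - 1) sets all bits below the lowest set bit.)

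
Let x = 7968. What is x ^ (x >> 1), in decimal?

4272

x = 1111100100000 = 7968
x>>1 = 0111110010000
XOR  = 1000010110000 = 4272
(x ^ (x >> 1) gives the standard binary-reflected Gray code of x.)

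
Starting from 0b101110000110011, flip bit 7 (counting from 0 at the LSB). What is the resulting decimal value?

x = 101110000110011
bit 7 is currently 0; toggle it via x ^ (1 << 7) = x ^ 128
→ 101110010110011 = 23731

23731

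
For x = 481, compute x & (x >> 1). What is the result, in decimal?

x = 111100001 = 481
x>>1 = 011110000
AND  = 011100000 = 224
(x & (x >> 1) has a 1 wherever x has two consecutive 1 bits.)

224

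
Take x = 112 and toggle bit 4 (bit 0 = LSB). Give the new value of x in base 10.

96

x = 01110000
bit 4 is currently 1; toggle it via x ^ (1 << 4) = x ^ 16
→ 01100000 = 96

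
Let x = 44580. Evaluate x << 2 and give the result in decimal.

178320

44580 = 001010111000100100
shift left by 2 → 101011100010010000 = 178320
(equivalently, 44580 × 2^2 = 44580 × 4)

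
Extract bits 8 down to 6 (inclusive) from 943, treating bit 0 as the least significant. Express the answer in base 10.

v = 01110101111
Shift right by 6: 01110
Mask low 3 bits: 110 = 6

6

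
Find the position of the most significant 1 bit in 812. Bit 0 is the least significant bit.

9

812 = 1100101100
The topmost 1 is at position 9 (since 2^9 = 512 ≤ 812 < 1024).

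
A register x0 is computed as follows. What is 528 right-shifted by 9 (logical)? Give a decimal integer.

1

528 = 1000010000
shift right by 9 → 0000000001 = 1
(equivalently, floor(528 / 512))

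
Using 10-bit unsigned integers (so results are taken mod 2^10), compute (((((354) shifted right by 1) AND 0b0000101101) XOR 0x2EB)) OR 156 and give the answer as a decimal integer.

354 = 0101100010
→ shifted right by 1 → 0010110001 = 177
0b0000101101 = 0000101101
→ AND → 0000100001 = 33
0x2EB = 1011101011
→ XOR → 1011001010 = 714
156 = 0010011100
→ OR → 1011011110 = 734

734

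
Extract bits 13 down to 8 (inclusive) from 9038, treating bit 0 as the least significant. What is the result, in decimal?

35

v = 10001101001110
Shift right by 8: 100011
Mask low 6 bits: 100011 = 35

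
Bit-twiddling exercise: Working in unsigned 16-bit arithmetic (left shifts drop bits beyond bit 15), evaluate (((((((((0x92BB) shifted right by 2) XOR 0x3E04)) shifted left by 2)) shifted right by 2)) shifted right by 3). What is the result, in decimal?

0x92BB = 1001001010111011
→ shifted right by 2 → 0010010010101110 = 9390
0x3E04 = 0011111000000100
→ XOR → 0001101010101010 = 6826
→ shifted left by 2 (mod 2^16) → 0110101010101000 = 27304
→ shifted right by 2 → 0001101010101010 = 6826
→ shifted right by 3 → 0000001101010101 = 853

853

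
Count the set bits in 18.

2

18 = 10010
Count the 1s: 1 + 1 = 2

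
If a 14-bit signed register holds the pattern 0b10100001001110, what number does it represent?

pattern = 10100001001110 (MSB is 1 ⇒ negative)
Invert: 01011110110001, add 1 → 01011110110010 = 6066, so the value is -6066.
(Equivalently: 10318 - 2^14 = 10318 - 16384 = -6066.)

-6066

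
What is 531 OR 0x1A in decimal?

531 = 1000010011
0x1A = 0000011010
 OR → 1000011011 = 539

539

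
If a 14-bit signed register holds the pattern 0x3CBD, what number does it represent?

pattern = 11110010111101 (MSB is 1 ⇒ negative)
Invert: 00001101000010, add 1 → 00001101000011 = 835, so the value is -835.
(Equivalently: 15549 - 2^14 = 15549 - 16384 = -835.)

-835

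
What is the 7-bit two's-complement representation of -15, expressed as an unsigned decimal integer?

113

15 in 7 bits: 0001111
Invert: 1110000
Add 1:  1110001 = 113
(Check: 2^7 - 15 = 128 - 15 = 113.)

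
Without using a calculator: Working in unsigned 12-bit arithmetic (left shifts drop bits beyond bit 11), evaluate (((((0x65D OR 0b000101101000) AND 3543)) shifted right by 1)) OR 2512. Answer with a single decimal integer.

0x65D = 011001011101
0b000101101000 = 000101101000
→ OR → 011101111101 = 1917
3543 = 110111010111
→ AND → 010101010101 = 1365
→ shifted right by 1 → 001010101010 = 682
2512 = 100111010000
→ OR → 101111111010 = 3066

3066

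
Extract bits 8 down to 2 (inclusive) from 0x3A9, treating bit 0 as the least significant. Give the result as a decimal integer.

106

v = 1110101001
Shift right by 2: 11101010
Mask low 7 bits: 1101010 = 106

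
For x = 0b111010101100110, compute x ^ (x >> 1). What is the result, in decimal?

20437

x = 111010101100110 = 30054
x>>1 = 011101010110011
XOR  = 100111111010101 = 20437
(x ^ (x >> 1) gives the standard binary-reflected Gray code of x.)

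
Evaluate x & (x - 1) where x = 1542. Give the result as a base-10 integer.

x = 11000000110 = 1542
x - 1 = 11000000101
AND   = 11000000100 = 1540
(x & (x - 1) clears the lowest set bit of x.)

1540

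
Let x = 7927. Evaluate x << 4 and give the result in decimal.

7927 = 00001111011110111
shift left by 4 → 11110111101110000 = 126832
(equivalently, 7927 × 2^4 = 7927 × 16)

126832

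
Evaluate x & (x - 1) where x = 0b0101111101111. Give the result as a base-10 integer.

x = 101111101111 = 3055
x - 1 = 101111101110
AND   = 101111101110 = 3054
(x & (x - 1) clears the lowest set bit of x.)

3054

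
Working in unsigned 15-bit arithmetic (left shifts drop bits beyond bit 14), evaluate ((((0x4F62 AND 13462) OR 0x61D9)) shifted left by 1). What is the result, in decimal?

19382

0x4F62 = 100111101100010
13462 = 011010010010110
→ AND → 000010000000010 = 1026
0x61D9 = 110000111011001
→ OR → 110010111011011 = 26075
→ shifted left by 1 (mod 2^15) → 100101110110110 = 19382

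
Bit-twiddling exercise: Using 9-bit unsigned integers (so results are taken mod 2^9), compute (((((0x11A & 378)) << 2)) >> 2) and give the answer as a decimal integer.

26

0x11A = 100011010
378 = 101111010
→ & → 100011010 = 282
→ << 2 (mod 2^9) → 001101000 = 104
→ >> 2 → 000011010 = 26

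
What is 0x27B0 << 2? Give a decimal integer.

0x27B0 = 0010011110110000
shift left by 2 → 1001111011000000 = 40640
(equivalently, 10160 × 2^2 = 10160 × 4)

40640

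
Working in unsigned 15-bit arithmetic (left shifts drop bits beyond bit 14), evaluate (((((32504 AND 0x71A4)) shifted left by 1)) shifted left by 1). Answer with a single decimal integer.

17024

32504 = 111111011111000
0x71A4 = 111000110100100
→ AND → 111000010100000 = 28832
→ shifted left by 1 (mod 2^15) → 110000101000000 = 24896
→ shifted left by 1 (mod 2^15) → 100001010000000 = 17024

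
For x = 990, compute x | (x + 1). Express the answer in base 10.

991

x = 1111011110 = 990
x + 1 = 1111011111
OR    = 1111011111 = 991
(x | (x + 1) sets the lowest cleared bit.)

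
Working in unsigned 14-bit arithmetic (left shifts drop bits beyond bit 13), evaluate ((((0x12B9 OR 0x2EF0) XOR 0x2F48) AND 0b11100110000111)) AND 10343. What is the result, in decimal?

1

0x12B9 = 01001010111001
0x2EF0 = 10111011110000
→ OR → 11111011111001 = 16121
0x2F48 = 10111101001000
→ XOR → 01000110110001 = 4529
0b11100110000111 = 11100110000111
→ AND → 01000110000001 = 4481
10343 = 10100001100111
→ AND → 00000000000001 = 1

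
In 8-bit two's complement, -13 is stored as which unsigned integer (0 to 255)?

243

13 in 8 bits: 00001101
Invert: 11110010
Add 1:  11110011 = 243
(Check: 2^8 - 13 = 256 - 13 = 243.)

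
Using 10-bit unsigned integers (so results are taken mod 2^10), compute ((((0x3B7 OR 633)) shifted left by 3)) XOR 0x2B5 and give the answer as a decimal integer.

0x3B7 = 1110110111
633 = 1001111001
→ OR → 1111111111 = 1023
→ shifted left by 3 (mod 2^10) → 1111111000 = 1016
0x2B5 = 1010110101
→ XOR → 0101001101 = 333

333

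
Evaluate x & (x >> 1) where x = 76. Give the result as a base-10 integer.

4

x = 1001100 = 76
x>>1 = 0100110
AND  = 0000100 = 4
(x & (x >> 1) has a 1 wherever x has two consecutive 1 bits.)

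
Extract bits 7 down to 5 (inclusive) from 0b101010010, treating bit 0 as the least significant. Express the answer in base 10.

2

v = 101010010
Shift right by 5: 1010
Mask low 3 bits: 010 = 2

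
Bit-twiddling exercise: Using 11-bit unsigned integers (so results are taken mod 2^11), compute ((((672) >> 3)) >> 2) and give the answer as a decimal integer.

21

672 = 01010100000
→ >> 3 → 00001010100 = 84
→ >> 2 → 00000010101 = 21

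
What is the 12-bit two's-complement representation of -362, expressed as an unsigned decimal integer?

362 in 12 bits: 000101101010
Invert: 111010010101
Add 1:  111010010110 = 3734
(Check: 2^12 - 362 = 4096 - 362 = 3734.)

3734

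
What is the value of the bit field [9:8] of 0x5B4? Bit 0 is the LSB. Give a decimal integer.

v = 010110110100
Shift right by 8: 0101
Mask low 2 bits: 01 = 1

1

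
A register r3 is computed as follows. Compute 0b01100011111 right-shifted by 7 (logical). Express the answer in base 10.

x = 1100011111
shift right by 7 → 0000000110 = 6
(equivalently, floor(799 / 128))

6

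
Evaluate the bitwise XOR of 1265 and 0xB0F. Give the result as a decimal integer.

1265 = 010011110001
0xB0F = 101100001111
XOR → 111111111110 = 4094

4094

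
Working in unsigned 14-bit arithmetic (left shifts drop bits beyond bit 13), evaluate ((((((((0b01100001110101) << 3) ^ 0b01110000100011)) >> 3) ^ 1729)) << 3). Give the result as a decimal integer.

10624

0b01100001110101 = 01100001110101
→ << 3 (mod 2^14) → 00001110101000 = 936
0b01110000100011 = 01110000100011
→ ^ → 01111110001011 = 8075
→ >> 3 → 00001111110001 = 1009
1729 = 00011011000001
→ ^ → 00010100110000 = 1328
→ << 3 (mod 2^14) → 10100110000000 = 10624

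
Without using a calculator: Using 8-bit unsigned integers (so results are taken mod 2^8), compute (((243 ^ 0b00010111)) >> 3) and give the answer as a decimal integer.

243 = 11110011
0b00010111 = 00010111
→ ^ → 11100100 = 228
→ >> 3 → 00011100 = 28

28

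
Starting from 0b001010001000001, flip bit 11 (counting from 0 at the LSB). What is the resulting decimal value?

x = 001010001000001
bit 11 is currently 0; toggle it via x ^ (1 << 11) = x ^ 2048
→ 001110001000001 = 7233

7233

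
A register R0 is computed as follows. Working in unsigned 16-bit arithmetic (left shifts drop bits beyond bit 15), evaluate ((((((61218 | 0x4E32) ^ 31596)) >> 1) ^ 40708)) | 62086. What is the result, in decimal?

61218 = 1110111100100010
0x4E32 = 0100111000110010
→ | → 1110111100110010 = 61234
31596 = 0111101101101100
→ ^ → 1001010001011110 = 37982
→ >> 1 → 0100101000101111 = 18991
40708 = 1001111100000100
→ ^ → 1101010100101011 = 54571
62086 = 1111001010000110
→ | → 1111011110101111 = 63407

63407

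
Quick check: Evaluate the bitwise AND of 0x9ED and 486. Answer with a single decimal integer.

484

0x9ED = 100111101101
486 = 000111100110
AND → 000111100100 = 484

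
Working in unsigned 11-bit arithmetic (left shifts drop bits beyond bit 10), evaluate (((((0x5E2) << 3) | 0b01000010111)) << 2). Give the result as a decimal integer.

0x5E2 = 10111100010
→ << 3 (mod 2^11) → 11100010000 = 1808
0b01000010111 = 01000010111
→ | → 11100010111 = 1815
→ << 2 (mod 2^11) → 10001011100 = 1116

1116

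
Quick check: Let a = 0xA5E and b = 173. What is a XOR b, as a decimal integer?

2803

0xA5E = 101001011110
173 = 000010101101
XOR → 101011110011 = 2803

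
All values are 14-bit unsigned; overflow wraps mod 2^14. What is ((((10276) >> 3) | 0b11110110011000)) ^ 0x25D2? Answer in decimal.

10276 = 10100000100100
→ >> 3 → 00010100000100 = 1284
0b11110110011000 = 11110110011000
→ | → 11110110011100 = 15772
0x25D2 = 10010111010010
→ ^ → 01100001001110 = 6222

6222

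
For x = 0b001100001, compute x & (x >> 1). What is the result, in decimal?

x = 1100001 = 97
x>>1 = 0110000
AND  = 0100000 = 32
(x & (x >> 1) has a 1 wherever x has two consecutive 1 bits.)

32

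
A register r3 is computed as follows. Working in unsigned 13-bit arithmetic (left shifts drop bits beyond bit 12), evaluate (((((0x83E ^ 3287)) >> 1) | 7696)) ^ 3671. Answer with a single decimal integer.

0x83E = 0100000111110
3287 = 0110011010111
→ ^ → 0010011101001 = 1257
→ >> 1 → 0001001110100 = 628
7696 = 1111000010000
→ | → 1111001110100 = 7796
3671 = 0111001010111
→ ^ → 1000000100011 = 4131

4131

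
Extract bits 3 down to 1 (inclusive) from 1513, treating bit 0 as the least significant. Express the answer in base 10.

4

v = 10111101001
Shift right by 1: 1011110100
Mask low 3 bits: 100 = 4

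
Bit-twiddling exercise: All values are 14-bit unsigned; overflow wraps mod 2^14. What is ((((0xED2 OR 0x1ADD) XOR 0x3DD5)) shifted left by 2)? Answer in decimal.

0xED2 = 00111011010010
0x1ADD = 01101011011101
→ OR → 01111011011111 = 7903
0x3DD5 = 11110111010101
→ XOR → 10001100001010 = 8970
→ shifted left by 2 (mod 2^14) → 00110000101000 = 3112

3112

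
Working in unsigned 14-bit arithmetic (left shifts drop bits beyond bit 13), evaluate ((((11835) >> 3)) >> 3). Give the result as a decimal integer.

184

11835 = 10111000111011
→ >> 3 → 00010111000111 = 1479
→ >> 3 → 00000010111000 = 184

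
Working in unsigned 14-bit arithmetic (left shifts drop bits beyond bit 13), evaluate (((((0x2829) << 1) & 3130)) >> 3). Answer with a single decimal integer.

0x2829 = 10100000101001
→ << 1 (mod 2^14) → 01000001010010 = 4178
3130 = 00110000111010
→ & → 00000000010010 = 18
→ >> 3 → 00000000000010 = 2

2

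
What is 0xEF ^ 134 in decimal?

105

0xEF = 11101111
134 = 10000110
XOR → 01101001 = 105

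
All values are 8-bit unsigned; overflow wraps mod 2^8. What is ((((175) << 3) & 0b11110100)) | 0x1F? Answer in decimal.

175 = 10101111
→ << 3 (mod 2^8) → 01111000 = 120
0b11110100 = 11110100
→ & → 01110000 = 112
0x1F = 00011111
→ | → 01111111 = 127

127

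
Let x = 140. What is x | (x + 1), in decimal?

x = 10001100 = 140
x + 1 = 10001101
OR    = 10001101 = 141
(x | (x + 1) sets the lowest cleared bit.)

141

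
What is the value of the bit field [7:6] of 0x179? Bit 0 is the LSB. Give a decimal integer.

v = 0101111001
Shift right by 6: 0101
Mask low 2 bits: 01 = 1

1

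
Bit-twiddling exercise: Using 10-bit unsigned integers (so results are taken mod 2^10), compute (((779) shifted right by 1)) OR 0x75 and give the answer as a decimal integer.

501

779 = 1100001011
→ shifted right by 1 → 0110000101 = 389
0x75 = 0001110101
→ OR → 0111110101 = 501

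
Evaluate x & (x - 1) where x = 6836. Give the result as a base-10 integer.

x = 1101010110100 = 6836
x - 1 = 1101010110011
AND   = 1101010110000 = 6832
(x & (x - 1) clears the lowest set bit of x.)

6832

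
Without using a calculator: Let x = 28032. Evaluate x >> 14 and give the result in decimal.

1

28032 = 110110110000000
shift right by 14 → 000000000000001 = 1
(equivalently, floor(28032 / 16384))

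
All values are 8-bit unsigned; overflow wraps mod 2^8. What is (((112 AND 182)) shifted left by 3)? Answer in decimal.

128

112 = 01110000
182 = 10110110
→ AND → 00110000 = 48
→ shifted left by 3 (mod 2^8) → 10000000 = 128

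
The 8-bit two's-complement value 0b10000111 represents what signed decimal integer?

pattern = 10000111 (MSB is 1 ⇒ negative)
Invert: 01111000, add 1 → 01111001 = 121, so the value is -121.
(Equivalently: 135 - 2^8 = 135 - 256 = -121.)

-121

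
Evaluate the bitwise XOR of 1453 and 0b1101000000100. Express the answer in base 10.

1453 = 0010110101101
b = 1101000000100
XOR → 1111110101001 = 8105

8105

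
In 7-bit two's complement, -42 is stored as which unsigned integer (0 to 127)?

42 in 7 bits: 0101010
Invert: 1010101
Add 1:  1010110 = 86
(Check: 2^7 - 42 = 128 - 42 = 86.)

86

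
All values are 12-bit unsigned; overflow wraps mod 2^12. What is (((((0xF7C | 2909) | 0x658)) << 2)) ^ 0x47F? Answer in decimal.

2443

0xF7C = 111101111100
2909 = 101101011101
→ | → 111101111101 = 3965
0x658 = 011001011000
→ | → 111101111101 = 3965
→ << 2 (mod 2^12) → 110111110100 = 3572
0x47F = 010001111111
→ ^ → 100110001011 = 2443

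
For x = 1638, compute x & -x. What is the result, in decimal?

2

x = 11001100110 = 1638
-x (two's complement) = …00110011010
AND   = 00000000010 = 2
(x & -x isolates the lowest set bit of x.)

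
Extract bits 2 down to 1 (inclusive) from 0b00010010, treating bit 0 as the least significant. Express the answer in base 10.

1

v = 00010010
Shift right by 1: 0001001
Mask low 2 bits: 01 = 1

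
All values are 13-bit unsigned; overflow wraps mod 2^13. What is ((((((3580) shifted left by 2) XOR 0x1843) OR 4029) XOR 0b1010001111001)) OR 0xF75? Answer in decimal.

8183

3580 = 0110111111100
→ shifted left by 2 (mod 2^13) → 1011111110000 = 6128
0x1843 = 1100001000011
→ XOR → 0111110110011 = 4019
4029 = 0111110111101
→ OR → 0111110111111 = 4031
0b1010001111001 = 1010001111001
→ XOR → 1101111000110 = 7110
0xF75 = 0111101110101
→ OR → 1111111110111 = 8183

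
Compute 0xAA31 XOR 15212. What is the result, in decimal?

37213

0xAA31 = 1010101000110001
15212 = 0011101101101100
XOR → 1001000101011101 = 37213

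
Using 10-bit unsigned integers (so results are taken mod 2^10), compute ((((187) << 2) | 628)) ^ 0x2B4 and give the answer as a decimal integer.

187 = 0010111011
→ << 2 (mod 2^10) → 1011101100 = 748
628 = 1001110100
→ | → 1011111100 = 764
0x2B4 = 1010110100
→ ^ → 0001001000 = 72

72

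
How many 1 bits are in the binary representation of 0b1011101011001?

n = 1011101011001
Count the 1s: 1 + 1 + 1 + 1 + 1 + 1 + 1 + 1 = 8

8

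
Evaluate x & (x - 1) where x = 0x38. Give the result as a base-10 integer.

48

x = 111000 = 56
x - 1 = 110111
AND   = 110000 = 48
(x & (x - 1) clears the lowest set bit of x.)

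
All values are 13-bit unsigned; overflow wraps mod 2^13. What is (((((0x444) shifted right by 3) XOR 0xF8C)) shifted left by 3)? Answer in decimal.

6176

0x444 = 0010001000100
→ shifted right by 3 → 0000010001000 = 136
0xF8C = 0111110001100
→ XOR → 0111100000100 = 3844
→ shifted left by 3 (mod 2^13) → 1100000100000 = 6176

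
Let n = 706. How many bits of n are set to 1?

4

706 = 1011000010
Count the 1s: 1 + 1 + 1 + 1 = 4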